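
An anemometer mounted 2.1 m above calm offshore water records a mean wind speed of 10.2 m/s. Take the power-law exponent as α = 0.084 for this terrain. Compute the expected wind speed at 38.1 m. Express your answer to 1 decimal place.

13.0 m/s

Power-law profile: V₂ = V₁ · (z₂/z₁)^α
V₂ = 10.2 × (38.1/2.1)^0.084 = 10.2 × (18.1429)^0.084
    = 10.2 × 1.2756 = 13.0116 m/s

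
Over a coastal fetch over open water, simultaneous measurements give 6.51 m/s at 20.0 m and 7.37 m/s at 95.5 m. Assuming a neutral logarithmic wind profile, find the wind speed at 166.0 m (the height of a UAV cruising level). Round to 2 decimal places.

Log law: V ∝ ln(z/z₀). From the pair, with r = V₁/V₂ = 0.88331,
ln z₀ = (ln z₁ − r·ln z₂)/(1 − r) = (2.9957 − 0.88331×4.5591)/0.11669 = -8.8388 → z₀ = 0.0001450 m
V₃ = V₁ · ln(z₃/z₀)/ln(z₁/z₀) = 6.51 × 13.9508/11.8345 = 7.6741 m/s

7.67 m/s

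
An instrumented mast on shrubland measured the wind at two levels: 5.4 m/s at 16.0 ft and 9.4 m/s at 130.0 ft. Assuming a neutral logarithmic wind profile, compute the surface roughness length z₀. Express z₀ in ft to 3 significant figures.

Log law: V(z) ∝ ln(z/z₀). With r = V₁/V₂ = 5.4/9.4 = 0.57447,
r · ln(z₂/z₀) = ln(z₁/z₀) ⇒ ln z₀ = (ln z₁ − r·ln z₂)/(1 − r)
ln z₀ = (2.77259 − 0.57447×4.86753) / 0.42553 = -0.0556
z₀ = exp(-0.0556) = 0.9459 ft

z₀ ≈ 0.946 ft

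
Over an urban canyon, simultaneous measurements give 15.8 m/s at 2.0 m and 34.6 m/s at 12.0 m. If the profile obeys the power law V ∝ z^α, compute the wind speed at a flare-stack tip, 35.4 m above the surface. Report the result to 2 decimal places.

First find α: α = ln(V₂/V₁)/ln(z₂/z₁) = ln(34.6/15.8)/ln(12.0/2.0) = 0.78384/1.79176 = 0.4375
Extrapolate from 12.0 m to 35.4 m: V₃ = 34.6 × (35.4/12.0)^0.4375 = 34.6 × 1.6052 = 55.5405 m/s

55.54 m/s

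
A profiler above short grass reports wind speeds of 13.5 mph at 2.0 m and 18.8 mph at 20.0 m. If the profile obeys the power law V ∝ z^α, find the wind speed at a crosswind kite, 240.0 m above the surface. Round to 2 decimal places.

First find α: α = ln(V₂/V₁)/ln(z₂/z₁) = ln(18.8/13.5)/ln(20.0/2.0) = 0.33117/2.30259 = 0.1438
Extrapolate from 20.0 m to 240.0 m: V₃ = 18.8 × (240.0/20.0)^0.1438 = 18.8 × 1.4296 = 26.8763 mph

26.88 mph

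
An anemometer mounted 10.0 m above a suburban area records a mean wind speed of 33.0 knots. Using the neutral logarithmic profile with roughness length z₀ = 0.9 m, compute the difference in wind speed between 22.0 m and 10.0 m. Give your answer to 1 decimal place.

10.8 knots

Log law: V₂ = V₁ · ln(z₂/z₀)/ln(z₁/z₀) = 33.0 × 3.1964/2.4079 = 43.8055 knots
ΔV = 43.8055 − 33.0 = 10.8055 knots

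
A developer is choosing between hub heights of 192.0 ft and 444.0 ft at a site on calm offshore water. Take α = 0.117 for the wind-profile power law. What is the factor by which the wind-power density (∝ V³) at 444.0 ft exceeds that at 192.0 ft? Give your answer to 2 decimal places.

1.34

Speed ratio: V_B/V_A = (z_B/z_A)^α = (444.0/192.0)^0.117 = (2.3125)^0.117 = 1.10306
Power-density ratio: P_B/P_A = (V_B/V_A)³ = (1.10306)³ = 1.34212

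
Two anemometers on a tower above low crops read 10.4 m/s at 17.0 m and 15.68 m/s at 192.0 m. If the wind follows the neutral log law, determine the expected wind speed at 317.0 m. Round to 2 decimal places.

Log law: V ∝ ln(z/z₀). From the pair, with r = V₁/V₂ = 0.66327,
ln z₀ = (ln z₁ − r·ln z₂)/(1 − r) = (2.8332 − 0.66327×5.2575)/0.33673 = -1.9419 → z₀ = 0.1434 m
V₃ = V₁ · ln(z₃/z₀)/ln(z₁/z₀) = 10.4 × 7.7008/4.7751 = 16.7720 m/s

16.77 m/s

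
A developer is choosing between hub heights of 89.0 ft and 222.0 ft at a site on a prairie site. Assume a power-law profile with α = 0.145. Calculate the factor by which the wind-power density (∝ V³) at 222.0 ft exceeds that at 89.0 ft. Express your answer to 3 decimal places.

1.488

Speed ratio: V_B/V_A = (z_B/z_A)^α = (222.0/89.0)^0.145 = (2.4944)^0.145 = 1.14172
Power-density ratio: P_B/P_A = (V_B/V_A)³ = (1.14172)³ = 1.48826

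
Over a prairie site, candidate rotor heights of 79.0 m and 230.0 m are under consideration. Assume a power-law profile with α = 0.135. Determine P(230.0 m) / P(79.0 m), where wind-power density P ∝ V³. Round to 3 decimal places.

Speed ratio: V_B/V_A = (z_B/z_A)^α = (230.0/79.0)^0.135 = (2.9114)^0.135 = 1.15519
Power-density ratio: P_B/P_A = (V_B/V_A)³ = (1.15519)³ = 1.54156

1.542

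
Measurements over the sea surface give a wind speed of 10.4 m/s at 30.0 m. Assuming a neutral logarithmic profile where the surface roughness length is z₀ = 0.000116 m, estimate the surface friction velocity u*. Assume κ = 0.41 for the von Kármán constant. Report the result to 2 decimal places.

Log law: V(z) = (u*/κ) · ln(z/z₀) ⇒ u* = κ · V / ln(z/z₀)
u* = 0.41 × 10.4 / ln(30.0/0.000116) = 0.41 × 10.4 / 12.4631
   = 4.2640 / 12.4631 = 0.3421 m/s

u* ≈ 0.34 m/s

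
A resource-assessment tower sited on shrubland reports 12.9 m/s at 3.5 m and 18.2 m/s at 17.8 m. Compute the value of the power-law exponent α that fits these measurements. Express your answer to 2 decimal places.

α ≈ 0.21

Power law: V₂/V₁ = (z₂/z₁)^α ⇒ α = ln(V₂/V₁) / ln(z₂/z₁)
α = ln(18.2/12.9) / ln(17.8/3.5) = ln(1.4109) / ln(5.0857)
  = 0.34419 / 1.62644 = 0.21162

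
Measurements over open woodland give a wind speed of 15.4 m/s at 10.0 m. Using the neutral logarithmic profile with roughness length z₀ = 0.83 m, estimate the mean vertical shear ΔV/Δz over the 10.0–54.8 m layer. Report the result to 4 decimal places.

0.2349 m/s/m

Log law: V₂ = V₁ · ln(z₂/z₀)/ln(z₁/z₀) = 15.4 × 4.1900/2.4889 = 25.9255 m/s
ΔV/Δz = (25.9255 − 15.4)/(54.8 − 10.0) = 10.5255/44.8000 = 0.23494 m/s/m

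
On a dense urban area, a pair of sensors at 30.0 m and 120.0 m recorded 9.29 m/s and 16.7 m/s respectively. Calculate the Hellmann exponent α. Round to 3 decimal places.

Power law: V₂/V₁ = (z₂/z₁)^α ⇒ α = ln(V₂/V₁) / ln(z₂/z₁)
α = ln(16.7/9.29) / ln(120.0/30.0) = ln(1.7976) / ln(4.0000)
  = 0.58647 / 1.38629 = 0.42305

α ≈ 0.423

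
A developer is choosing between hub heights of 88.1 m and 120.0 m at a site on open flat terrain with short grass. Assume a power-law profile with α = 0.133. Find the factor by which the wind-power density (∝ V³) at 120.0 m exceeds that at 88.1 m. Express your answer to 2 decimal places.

1.13

Speed ratio: V_B/V_A = (z_B/z_A)^α = (120.0/88.1)^0.133 = (1.3621)^0.133 = 1.04196
Power-density ratio: P_B/P_A = (V_B/V_A)³ = (1.04196)³ = 1.13122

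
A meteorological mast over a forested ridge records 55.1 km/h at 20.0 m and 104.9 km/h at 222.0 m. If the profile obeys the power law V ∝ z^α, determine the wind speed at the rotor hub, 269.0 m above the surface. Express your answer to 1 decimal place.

110.4 km/h

First find α: α = ln(V₂/V₁)/ln(z₂/z₁) = ln(104.9/55.1)/ln(222.0/20.0) = 0.64386/2.40695 = 0.2675
Extrapolate from 222.0 m to 269.0 m: V₃ = 104.9 × (269.0/222.0)^0.2675 = 104.9 × 1.0527 = 110.4294 km/h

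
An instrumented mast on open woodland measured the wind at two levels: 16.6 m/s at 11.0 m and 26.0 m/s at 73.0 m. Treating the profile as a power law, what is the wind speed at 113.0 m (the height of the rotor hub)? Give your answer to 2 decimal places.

First find α: α = ln(V₂/V₁)/ln(z₂/z₁) = ln(26.0/16.6)/ln(73.0/11.0) = 0.44869/1.89256 = 0.2371
Extrapolate from 73.0 m to 113.0 m: V₃ = 26.0 × (113.0/73.0)^0.2371 = 26.0 × 1.1091 = 28.8377 m/s

28.84 m/s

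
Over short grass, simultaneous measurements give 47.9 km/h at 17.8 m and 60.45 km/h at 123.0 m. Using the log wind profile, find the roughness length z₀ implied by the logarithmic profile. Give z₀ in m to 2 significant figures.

Log law: V(z) ∝ ln(z/z₀). With r = V₁/V₂ = 47.9/60.45 = 0.79239,
r · ln(z₂/z₀) = ln(z₁/z₀) ⇒ ln z₀ = (ln z₁ − r·ln z₂)/(1 − r)
ln z₀ = (2.87920 − 0.79239×4.81218) / 0.20761 = -4.4985
z₀ = exp(-4.4985) = 0.01113 m

z₀ ≈ 0.011 m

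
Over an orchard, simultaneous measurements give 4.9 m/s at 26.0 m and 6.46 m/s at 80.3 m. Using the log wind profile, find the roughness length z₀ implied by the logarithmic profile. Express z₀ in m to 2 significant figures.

z₀ ≈ 0.75 m

Log law: V(z) ∝ ln(z/z₀). With r = V₁/V₂ = 4.9/6.46 = 0.75851,
r · ln(z₂/z₀) = ln(z₁/z₀) ⇒ ln z₀ = (ln z₁ − r·ln z₂)/(1 − r)
ln z₀ = (3.25810 − 0.75851×4.38577) / 0.24149 = -0.2840
z₀ = exp(-0.2840) = 0.7528 m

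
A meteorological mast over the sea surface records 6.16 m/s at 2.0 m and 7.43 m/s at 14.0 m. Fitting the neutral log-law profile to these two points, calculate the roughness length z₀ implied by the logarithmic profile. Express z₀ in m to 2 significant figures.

Log law: V(z) ∝ ln(z/z₀). With r = V₁/V₂ = 6.16/7.43 = 0.82907,
r · ln(z₂/z₀) = ln(z₁/z₀) ⇒ ln z₀ = (ln z₁ − r·ln z₂)/(1 − r)
ln z₀ = (0.69315 − 0.82907×2.63906) / 0.17093 = -8.7453
z₀ = exp(-8.7453) = 0.0001592 m

z₀ ≈ 0.00016 m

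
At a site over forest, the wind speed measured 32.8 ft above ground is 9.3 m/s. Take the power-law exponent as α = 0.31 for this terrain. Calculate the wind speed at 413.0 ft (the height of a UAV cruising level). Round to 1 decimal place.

20.4 m/s

Power-law profile: V₂ = V₁ · (z₂/z₁)^α
V₂ = 9.3 × (413.0/32.8)^0.31 = 9.3 × (12.5915)^0.31
    = 9.3 × 2.1929 = 20.3942 m/s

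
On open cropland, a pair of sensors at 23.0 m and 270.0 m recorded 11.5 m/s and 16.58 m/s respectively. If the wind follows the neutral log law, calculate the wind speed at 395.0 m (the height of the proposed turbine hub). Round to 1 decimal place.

Log law: V ∝ ln(z/z₀). From the pair, with r = V₁/V₂ = 0.69361,
ln z₀ = (ln z₁ − r·ln z₂)/(1 − r) = (3.1355 − 0.69361×5.5984)/0.30639 = -2.4400 → z₀ = 0.08716 m
V₃ = V₁ · ln(z₃/z₀)/ln(z₁/z₀) = 11.5 × 8.4189/5.5755 = 17.3647 m/s

17.4 m/s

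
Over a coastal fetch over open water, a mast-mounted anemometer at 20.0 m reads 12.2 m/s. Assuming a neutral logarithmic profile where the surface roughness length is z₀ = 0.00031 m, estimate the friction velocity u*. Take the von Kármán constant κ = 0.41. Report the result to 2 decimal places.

Log law: V(z) = (u*/κ) · ln(z/z₀) ⇒ u* = κ · V / ln(z/z₀)
u* = 0.41 × 12.2 / ln(20.0/0.00031) = 0.41 × 12.2 / 11.0747
   = 5.0020 / 11.0747 = 0.4517 m/s

u* ≈ 0.45 m/s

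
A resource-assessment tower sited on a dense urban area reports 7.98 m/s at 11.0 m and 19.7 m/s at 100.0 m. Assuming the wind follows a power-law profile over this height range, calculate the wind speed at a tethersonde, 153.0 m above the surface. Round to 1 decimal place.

23.4 m/s

First find α: α = ln(V₂/V₁)/ln(z₂/z₁) = ln(19.7/7.98)/ln(100.0/11.0) = 0.90368/2.20727 = 0.4094
Extrapolate from 100.0 m to 153.0 m: V₃ = 19.7 × (153.0/100.0)^0.4094 = 19.7 × 1.1902 = 23.4466 m/s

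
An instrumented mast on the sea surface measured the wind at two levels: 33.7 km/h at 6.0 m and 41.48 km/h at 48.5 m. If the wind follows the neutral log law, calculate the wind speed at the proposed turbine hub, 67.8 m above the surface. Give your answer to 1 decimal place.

42.7 km/h

Log law: V ∝ ln(z/z₀). From the pair, with r = V₁/V₂ = 0.81244,
ln z₀ = (ln z₁ − r·ln z₂)/(1 − r) = (1.7918 − 0.81244×3.8816)/0.18756 = -7.2605 → z₀ = 0.0007028 m
V₃ = V₁ · ln(z₃/z₀)/ln(z₁/z₀) = 33.7 × 11.4770/9.0522 = 42.7271 km/h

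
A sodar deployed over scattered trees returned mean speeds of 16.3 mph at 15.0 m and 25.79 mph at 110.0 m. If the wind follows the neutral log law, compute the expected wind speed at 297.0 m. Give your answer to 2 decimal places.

Log law: V ∝ ln(z/z₀). From the pair, with r = V₁/V₂ = 0.63203,
ln z₀ = (ln z₁ − r·ln z₂)/(1 − r) = (2.7081 − 0.63203×4.7005)/0.36797 = -0.7141 → z₀ = 0.4896 m
V₃ = V₁ · ln(z₃/z₀)/ln(z₁/z₀) = 16.3 × 6.4079/3.4222 = 30.5209 mph

30.52 mph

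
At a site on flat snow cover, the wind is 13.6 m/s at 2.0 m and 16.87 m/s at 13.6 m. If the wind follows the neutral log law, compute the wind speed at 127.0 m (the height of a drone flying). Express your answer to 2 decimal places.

Log law: V ∝ ln(z/z₀). From the pair, with r = V₁/V₂ = 0.80616,
ln z₀ = (ln z₁ − r·ln z₂)/(1 − r) = (0.6931 − 0.80616×2.6101)/0.19384 = -7.2794 → z₀ = 0.0006896 m
V₃ = V₁ · ln(z₃/z₀)/ln(z₁/z₀) = 13.6 × 12.1236/7.9725 = 20.6811 m/s

20.68 m/s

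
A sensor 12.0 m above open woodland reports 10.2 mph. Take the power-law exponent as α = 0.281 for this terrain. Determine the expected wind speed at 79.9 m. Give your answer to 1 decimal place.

17.4 mph

Power-law profile: V₂ = V₁ · (z₂/z₁)^α
V₂ = 10.2 × (79.9/12.0)^0.281 = 10.2 × (6.6583)^0.281
    = 10.2 × 1.7036 = 17.3766 mph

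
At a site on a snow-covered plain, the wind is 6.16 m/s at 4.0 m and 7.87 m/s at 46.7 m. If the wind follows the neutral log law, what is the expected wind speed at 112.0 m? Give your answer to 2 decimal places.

Log law: V ∝ ln(z/z₀). From the pair, with r = V₁/V₂ = 0.78272,
ln z₀ = (ln z₁ − r·ln z₂)/(1 − r) = (1.3863 − 0.78272×3.8437)/0.21728 = -7.4663 → z₀ = 0.0005721 m
V₃ = V₁ · ln(z₃/z₀)/ln(z₁/z₀) = 6.16 × 12.1848/8.8526 = 8.4787 m/s

8.48 m/s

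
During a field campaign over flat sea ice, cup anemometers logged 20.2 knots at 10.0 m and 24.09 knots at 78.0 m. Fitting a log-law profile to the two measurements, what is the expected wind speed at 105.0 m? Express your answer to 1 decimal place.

24.7 knots

Log law: V ∝ ln(z/z₀). From the pair, with r = V₁/V₂ = 0.83852,
ln z₀ = (ln z₁ − r·ln z₂)/(1 − r) = (2.3026 − 0.83852×4.3567)/0.16148 = -8.3641 → z₀ = 0.0002331 m
V₃ = V₁ · ln(z₃/z₀)/ln(z₁/z₀) = 20.2 × 13.0180/10.6667 = 24.6529 knots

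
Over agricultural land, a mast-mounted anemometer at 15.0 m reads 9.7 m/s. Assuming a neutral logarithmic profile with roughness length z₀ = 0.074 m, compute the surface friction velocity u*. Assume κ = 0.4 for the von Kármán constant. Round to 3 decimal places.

Log law: V(z) = (u*/κ) · ln(z/z₀) ⇒ u* = κ · V / ln(z/z₀)
u* = 0.4 × 9.7 / ln(15.0/0.074) = 0.4 × 9.7 / 5.3117
   = 3.8800 / 5.3117 = 0.7305 m/s

u* ≈ 0.730 m/s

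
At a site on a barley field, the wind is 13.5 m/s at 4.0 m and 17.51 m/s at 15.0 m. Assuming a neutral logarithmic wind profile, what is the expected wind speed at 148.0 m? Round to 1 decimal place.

Log law: V ∝ ln(z/z₀). From the pair, with r = V₁/V₂ = 0.77099,
ln z₀ = (ln z₁ − r·ln z₂)/(1 − r) = (1.3863 − 0.77099×2.7081)/0.22901 = -3.0635 → z₀ = 0.04672 m
V₃ = V₁ · ln(z₃/z₀)/ln(z₁/z₀) = 13.5 × 8.0607/4.4498 = 24.4550 m/s

24.5 m/s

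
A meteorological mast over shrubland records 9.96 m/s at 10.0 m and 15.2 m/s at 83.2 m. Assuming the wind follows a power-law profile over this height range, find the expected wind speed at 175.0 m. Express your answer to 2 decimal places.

17.63 m/s

First find α: α = ln(V₂/V₁)/ln(z₂/z₁) = ln(15.2/9.96)/ln(83.2/10.0) = 0.42272/2.11866 = 0.1995
Extrapolate from 83.2 m to 175.0 m: V₃ = 15.2 × (175.0/83.2)^0.1995 = 15.2 × 1.1599 = 17.6308 m/s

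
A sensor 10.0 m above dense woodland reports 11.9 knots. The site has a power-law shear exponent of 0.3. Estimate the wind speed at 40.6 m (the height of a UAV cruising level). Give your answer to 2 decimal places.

Power-law profile: V₂ = V₁ · (z₂/z₁)^α
V₂ = 11.9 × (40.6/10.0)^0.3 = 11.9 × (4.0600)^0.3
    = 11.9 × 1.5225 = 18.1178 knots

18.12 knots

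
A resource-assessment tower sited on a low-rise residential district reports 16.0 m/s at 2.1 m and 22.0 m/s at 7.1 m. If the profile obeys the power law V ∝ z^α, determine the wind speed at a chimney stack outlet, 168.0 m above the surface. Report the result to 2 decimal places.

50.31 m/s

First find α: α = ln(V₂/V₁)/ln(z₂/z₁) = ln(22.0/16.0)/ln(7.1/2.1) = 0.31845/1.21816 = 0.2614
Extrapolate from 7.1 m to 168.0 m: V₃ = 22.0 × (168.0/7.1)^0.2614 = 22.0 × 2.2867 = 50.3072 m/s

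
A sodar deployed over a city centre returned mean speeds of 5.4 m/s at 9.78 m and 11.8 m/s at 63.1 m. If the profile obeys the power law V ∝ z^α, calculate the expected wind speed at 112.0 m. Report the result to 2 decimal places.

15.01 m/s

First find α: α = ln(V₂/V₁)/ln(z₂/z₁) = ln(11.8/5.4)/ln(63.1/9.78) = 0.78170/1.86438 = 0.4193
Extrapolate from 63.1 m to 112.0 m: V₃ = 11.8 × (112.0/63.1)^0.4193 = 11.8 × 1.2720 = 15.0094 m/s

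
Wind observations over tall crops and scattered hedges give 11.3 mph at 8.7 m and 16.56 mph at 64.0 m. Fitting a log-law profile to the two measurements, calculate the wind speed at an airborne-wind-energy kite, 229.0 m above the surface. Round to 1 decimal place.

19.9 mph

Log law: V ∝ ln(z/z₀). From the pair, with r = V₁/V₂ = 0.68237,
ln z₀ = (ln z₁ − r·ln z₂)/(1 − r) = (2.1633 − 0.68237×4.1589)/0.31763 = -2.1237 → z₀ = 0.1196 m
V₃ = V₁ · ln(z₃/z₀)/ln(z₁/z₀) = 11.3 × 7.5574/4.2870 = 19.9203 mph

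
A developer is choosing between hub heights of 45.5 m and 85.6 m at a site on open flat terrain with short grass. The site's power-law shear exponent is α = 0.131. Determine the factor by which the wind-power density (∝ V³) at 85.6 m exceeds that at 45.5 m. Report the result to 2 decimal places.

Speed ratio: V_B/V_A = (z_B/z_A)^α = (85.6/45.5)^0.131 = (1.8813)^0.131 = 1.08631
Power-density ratio: P_B/P_A = (V_B/V_A)³ = (1.08631)³ = 1.28193

1.28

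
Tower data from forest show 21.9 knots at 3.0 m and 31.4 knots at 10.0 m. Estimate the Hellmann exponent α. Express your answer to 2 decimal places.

α ≈ 0.30

Power law: V₂/V₁ = (z₂/z₁)^α ⇒ α = ln(V₂/V₁) / ln(z₂/z₁)
α = ln(31.4/21.9) / ln(10.0/3.0) = ln(1.4338) / ln(3.3333)
  = 0.36032 / 1.20397 = 0.29928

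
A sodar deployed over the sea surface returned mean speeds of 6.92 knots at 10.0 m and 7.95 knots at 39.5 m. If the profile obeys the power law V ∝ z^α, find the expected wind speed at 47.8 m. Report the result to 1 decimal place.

First find α: α = ln(V₂/V₁)/ln(z₂/z₁) = ln(7.95/6.92)/ln(39.5/10.0) = 0.13876/1.37372 = 0.1010
Extrapolate from 39.5 m to 47.8 m: V₃ = 7.95 × (47.8/39.5)^0.1010 = 7.95 × 1.0195 = 8.1046 knots

8.1 knots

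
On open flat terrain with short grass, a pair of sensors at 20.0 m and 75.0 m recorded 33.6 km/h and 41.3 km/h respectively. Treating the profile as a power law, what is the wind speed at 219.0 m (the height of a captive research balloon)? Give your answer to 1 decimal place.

48.8 km/h

First find α: α = ln(V₂/V₁)/ln(z₂/z₁) = ln(41.3/33.6)/ln(75.0/20.0) = 0.20634/1.32176 = 0.1561
Extrapolate from 75.0 m to 219.0 m: V₃ = 41.3 × (219.0/75.0)^0.1561 = 41.3 × 1.1821 = 48.8202 km/h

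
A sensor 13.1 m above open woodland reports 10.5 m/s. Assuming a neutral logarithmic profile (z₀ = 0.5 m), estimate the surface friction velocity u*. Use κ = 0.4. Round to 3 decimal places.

Log law: V(z) = (u*/κ) · ln(z/z₀) ⇒ u* = κ · V / ln(z/z₀)
u* = 0.4 × 10.5 / ln(13.1/0.5) = 0.4 × 10.5 / 3.2658
   = 4.2000 / 3.2658 = 1.2861 m/s

u* ≈ 1.286 m/s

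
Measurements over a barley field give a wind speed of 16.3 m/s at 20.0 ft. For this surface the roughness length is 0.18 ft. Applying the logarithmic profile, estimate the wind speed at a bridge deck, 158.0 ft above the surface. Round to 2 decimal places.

Log law: V(z) ∝ ln(z/z₀), so V₂/V₁ = ln(z₂/z₀) / ln(z₁/z₀).
ln(158.0/0.18) = 6.7774, ln(20.0/0.18) = 4.7105
V₂ = 16.3 × 6.7774/4.7105 = 16.3 × 1.4388 = 23.4520 m/s

23.45 m/s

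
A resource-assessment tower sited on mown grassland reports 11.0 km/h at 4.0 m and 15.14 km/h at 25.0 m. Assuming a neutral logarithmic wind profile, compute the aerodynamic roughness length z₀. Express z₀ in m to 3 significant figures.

z₀ ≈ 0.0307 m

Log law: V(z) ∝ ln(z/z₀). With r = V₁/V₂ = 11.0/15.14 = 0.72655,
r · ln(z₂/z₀) = ln(z₁/z₀) ⇒ ln z₀ = (ln z₁ − r·ln z₂)/(1 − r)
ln z₀ = (1.38629 − 0.72655×3.21888) / 0.27345 = -3.4829
z₀ = exp(-3.4829) = 0.03072 m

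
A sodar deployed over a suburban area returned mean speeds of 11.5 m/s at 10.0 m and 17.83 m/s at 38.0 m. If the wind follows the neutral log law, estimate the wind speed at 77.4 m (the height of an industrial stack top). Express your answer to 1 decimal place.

21.2 m/s

Log law: V ∝ ln(z/z₀). From the pair, with r = V₁/V₂ = 0.64498,
ln z₀ = (ln z₁ − r·ln z₂)/(1 − r) = (2.3026 − 0.64498×3.6376)/0.35502 = -0.1228 → z₀ = 0.8845 m
V₃ = V₁ · ln(z₃/z₀)/ln(z₁/z₀) = 11.5 × 4.4718/2.4254 = 21.2032 m/s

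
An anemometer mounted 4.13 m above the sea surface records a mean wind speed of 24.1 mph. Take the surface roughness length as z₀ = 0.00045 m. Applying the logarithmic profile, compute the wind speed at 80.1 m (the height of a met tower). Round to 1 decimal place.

31.9 mph

Log law: V(z) ∝ ln(z/z₀), so V₂/V₁ = ln(z₂/z₀) / ln(z₁/z₀).
ln(80.1/0.00045) = 12.0895, ln(4.13/0.00045) = 9.1245
V₂ = 24.1 × 12.0895/9.1245 = 24.1 × 1.3249 = 31.9312 mph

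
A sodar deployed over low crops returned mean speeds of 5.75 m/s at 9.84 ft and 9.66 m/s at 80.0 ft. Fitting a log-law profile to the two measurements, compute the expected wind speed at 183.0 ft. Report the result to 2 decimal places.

11.20 m/s

Log law: V ∝ ln(z/z₀). From the pair, with r = V₁/V₂ = 0.59524,
ln z₀ = (ln z₁ − r·ln z₂)/(1 − r) = (2.2865 − 0.59524×4.3820)/0.40476 = -0.7953 → z₀ = 0.4515 ft
V₃ = V₁ · ln(z₃/z₀)/ln(z₁/z₀) = 5.75 × 6.0048/3.0817 = 11.2039 m/s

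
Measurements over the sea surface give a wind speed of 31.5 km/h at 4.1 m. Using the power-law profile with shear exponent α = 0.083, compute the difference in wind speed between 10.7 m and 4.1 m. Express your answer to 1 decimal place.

2.6 km/h

Power law: V₂ = V₁ · (z₂/z₁)^α = 31.5 × (2.6098)^0.083 = 34.1105 km/h
ΔV = 34.1105 − 31.5 = 2.6105 km/h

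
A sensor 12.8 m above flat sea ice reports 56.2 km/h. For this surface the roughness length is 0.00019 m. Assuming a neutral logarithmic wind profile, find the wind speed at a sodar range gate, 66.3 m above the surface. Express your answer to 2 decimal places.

Log law: V(z) ∝ ln(z/z₀), so V₂/V₁ = ln(z₂/z₀) / ln(z₁/z₀).
ln(66.3/0.00019) = 12.7627, ln(12.8/0.00019) = 11.1179
V₂ = 56.2 × 12.7627/11.1179 = 56.2 × 1.1479 = 64.5140 km/h

64.51 km/h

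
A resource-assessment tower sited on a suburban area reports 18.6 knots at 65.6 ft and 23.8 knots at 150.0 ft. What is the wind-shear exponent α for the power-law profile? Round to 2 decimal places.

Power law: V₂/V₁ = (z₂/z₁)^α ⇒ α = ln(V₂/V₁) / ln(z₂/z₁)
α = ln(23.8/18.6) / ln(150.0/65.6) = ln(1.2796) / ln(2.2866)
  = 0.24652 / 0.82706 = 0.29807

α ≈ 0.30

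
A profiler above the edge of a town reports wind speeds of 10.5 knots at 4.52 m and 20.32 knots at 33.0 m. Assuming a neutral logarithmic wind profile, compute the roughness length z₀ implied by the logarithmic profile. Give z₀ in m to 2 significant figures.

z₀ ≈ 0.54 m

Log law: V(z) ∝ ln(z/z₀). With r = V₁/V₂ = 10.5/20.32 = 0.51673,
r · ln(z₂/z₀) = ln(z₁/z₀) ⇒ ln z₀ = (ln z₁ − r·ln z₂)/(1 − r)
ln z₀ = (1.50851 − 0.51673×3.49651) / 0.48327 = -0.6171
z₀ = exp(-0.6171) = 0.5395 m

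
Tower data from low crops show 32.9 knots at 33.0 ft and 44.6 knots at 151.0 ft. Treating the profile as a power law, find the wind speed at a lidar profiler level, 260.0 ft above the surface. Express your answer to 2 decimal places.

First find α: α = ln(V₂/V₁)/ln(z₂/z₁) = ln(44.6/32.9)/ln(151.0/33.0) = 0.30426/1.52077 = 0.2001
Extrapolate from 151.0 ft to 260.0 ft: V₃ = 44.6 × (260.0/151.0)^0.2001 = 44.6 × 1.1148 = 49.7222 knots

49.72 knots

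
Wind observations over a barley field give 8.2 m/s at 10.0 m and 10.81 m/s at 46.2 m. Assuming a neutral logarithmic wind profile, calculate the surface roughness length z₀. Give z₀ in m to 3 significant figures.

Log law: V(z) ∝ ln(z/z₀). With r = V₁/V₂ = 8.2/10.81 = 0.75856,
r · ln(z₂/z₀) = ln(z₁/z₀) ⇒ ln z₀ = (ln z₁ − r·ln z₂)/(1 − r)
ln z₀ = (2.30259 − 0.75856×3.83298) / 0.24144 = -2.5056
z₀ = exp(-2.5056) = 0.08163 m

z₀ ≈ 0.0816 m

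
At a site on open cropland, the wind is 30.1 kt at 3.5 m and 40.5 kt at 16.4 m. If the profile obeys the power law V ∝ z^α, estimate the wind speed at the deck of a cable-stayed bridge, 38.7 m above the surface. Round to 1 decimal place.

First find α: α = ln(V₂/V₁)/ln(z₂/z₁) = ln(40.5/30.1)/ln(16.4/3.5) = 0.29678/1.54452 = 0.1921
Extrapolate from 16.4 m to 38.7 m: V₃ = 40.5 × (38.7/16.4)^0.1921 = 40.5 × 1.1794 = 47.7640 kt

47.8 kt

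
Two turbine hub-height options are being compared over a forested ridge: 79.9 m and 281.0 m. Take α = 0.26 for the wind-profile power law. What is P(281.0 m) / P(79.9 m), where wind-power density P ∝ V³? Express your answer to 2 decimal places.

Speed ratio: V_B/V_A = (z_B/z_A)^α = (281.0/79.9)^0.26 = (3.5169)^0.26 = 1.38676
Power-density ratio: P_B/P_A = (V_B/V_A)³ = (1.38676)³ = 2.66689

2.67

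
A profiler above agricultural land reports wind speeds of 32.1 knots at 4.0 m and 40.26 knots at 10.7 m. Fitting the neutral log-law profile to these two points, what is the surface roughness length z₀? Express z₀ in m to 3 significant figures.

Log law: V(z) ∝ ln(z/z₀). With r = V₁/V₂ = 32.1/40.26 = 0.79732,
r · ln(z₂/z₀) = ln(z₁/z₀) ⇒ ln z₀ = (ln z₁ − r·ln z₂)/(1 − r)
ln z₀ = (1.38629 − 0.79732×2.37024) / 0.20268 = -2.4844
z₀ = exp(-2.4844) = 0.08338 m

z₀ ≈ 0.0834 m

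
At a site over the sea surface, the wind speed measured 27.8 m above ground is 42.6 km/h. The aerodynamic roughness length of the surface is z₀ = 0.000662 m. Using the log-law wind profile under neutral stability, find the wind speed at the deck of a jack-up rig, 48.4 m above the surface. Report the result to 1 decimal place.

Log law: V(z) ∝ ln(z/z₀), so V₂/V₁ = ln(z₂/z₀) / ln(z₁/z₀).
ln(48.4/0.000662) = 11.1997, ln(27.8/0.000662) = 10.6453
V₂ = 42.6 × 11.1997/10.6453 = 42.6 × 1.0521 = 44.8188 km/h

44.8 km/h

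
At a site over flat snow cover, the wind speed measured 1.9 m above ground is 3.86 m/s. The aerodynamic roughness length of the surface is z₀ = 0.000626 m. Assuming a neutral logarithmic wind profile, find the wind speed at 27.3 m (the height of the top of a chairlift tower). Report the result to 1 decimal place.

Log law: V(z) ∝ ln(z/z₀), so V₂/V₁ = ln(z₂/z₀) / ln(z₁/z₀).
ln(27.3/0.000626) = 10.6830, ln(1.9/0.000626) = 8.0180
V₂ = 3.86 × 10.6830/8.0180 = 3.86 × 1.3324 = 5.1430 m/s

5.1 m/s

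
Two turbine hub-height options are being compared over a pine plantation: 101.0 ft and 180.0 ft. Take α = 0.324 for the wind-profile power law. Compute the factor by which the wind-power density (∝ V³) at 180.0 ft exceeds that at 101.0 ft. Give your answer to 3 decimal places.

1.754

Speed ratio: V_B/V_A = (z_B/z_A)^α = (180.0/101.0)^0.324 = (1.7822)^0.324 = 1.20589
Power-density ratio: P_B/P_A = (V_B/V_A)³ = (1.20589)³ = 1.75358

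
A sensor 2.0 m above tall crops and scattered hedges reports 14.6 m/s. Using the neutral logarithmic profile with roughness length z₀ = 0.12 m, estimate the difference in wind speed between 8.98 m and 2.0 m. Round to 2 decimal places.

Log law: V₂ = V₁ · ln(z₂/z₀)/ln(z₁/z₀) = 14.6 × 4.3153/2.8134 = 22.3938 m/s
ΔV = 22.3938 − 14.6 = 7.7938 m/s

7.79 m/s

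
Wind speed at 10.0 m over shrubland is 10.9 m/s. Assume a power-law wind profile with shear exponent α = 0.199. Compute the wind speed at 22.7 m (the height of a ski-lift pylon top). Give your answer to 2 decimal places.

Power-law profile: V₂ = V₁ · (z₂/z₁)^α
V₂ = 10.9 × (22.7/10.0)^0.199 = 10.9 × (2.2700)^0.199
    = 10.9 × 1.1772 = 12.8314 m/s

12.83 m/s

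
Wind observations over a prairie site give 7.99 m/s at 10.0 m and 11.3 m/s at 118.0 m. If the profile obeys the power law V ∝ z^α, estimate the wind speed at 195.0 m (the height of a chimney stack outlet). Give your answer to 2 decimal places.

12.13 m/s

First find α: α = ln(V₂/V₁)/ln(z₂/z₁) = ln(11.3/7.99)/ln(118.0/10.0) = 0.34661/2.46810 = 0.1404
Extrapolate from 118.0 m to 195.0 m: V₃ = 11.3 × (195.0/118.0)^0.1404 = 11.3 × 1.0731 = 12.1259 m/s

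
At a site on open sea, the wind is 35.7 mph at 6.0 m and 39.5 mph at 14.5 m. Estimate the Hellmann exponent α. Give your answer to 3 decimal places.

α ≈ 0.115

Power law: V₂/V₁ = (z₂/z₁)^α ⇒ α = ln(V₂/V₁) / ln(z₂/z₁)
α = ln(39.5/35.7) / ln(14.5/6.0) = ln(1.1064) / ln(2.4167)
  = 0.10115 / 0.88239 = 0.11463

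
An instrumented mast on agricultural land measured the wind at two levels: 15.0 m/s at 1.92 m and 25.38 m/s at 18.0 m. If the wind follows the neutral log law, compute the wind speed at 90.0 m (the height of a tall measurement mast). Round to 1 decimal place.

Log law: V ∝ ln(z/z₀). From the pair, with r = V₁/V₂ = 0.59102,
ln z₀ = (ln z₁ − r·ln z₂)/(1 − r) = (0.6523 − 0.59102×2.8904)/0.40898 = -2.5818 → z₀ = 0.07563 m
V₃ = V₁ · ln(z₃/z₀)/ln(z₁/z₀) = 15.0 × 7.0817/3.2342 = 32.8445 m/s

32.8 m/s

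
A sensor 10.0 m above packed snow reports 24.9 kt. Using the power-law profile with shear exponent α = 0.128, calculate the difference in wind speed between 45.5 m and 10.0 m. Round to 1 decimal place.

Power law: V₂ = V₁ · (z₂/z₁)^α = 24.9 × (4.5500)^0.128 = 30.2291 kt
ΔV = 30.2291 − 24.9 = 5.3291 kt

5.3 kt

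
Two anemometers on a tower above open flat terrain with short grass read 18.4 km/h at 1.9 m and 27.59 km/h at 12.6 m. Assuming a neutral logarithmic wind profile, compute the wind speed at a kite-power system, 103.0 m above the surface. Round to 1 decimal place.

Log law: V ∝ ln(z/z₀). From the pair, with r = V₁/V₂ = 0.66691,
ln z₀ = (ln z₁ − r·ln z₂)/(1 − r) = (0.6419 − 0.66691×2.5337)/0.33309 = -3.1459 → z₀ = 0.04303 m
V₃ = V₁ · ln(z₃/z₀)/ln(z₁/z₀) = 18.4 × 7.7807/3.7878 = 37.7962 km/h

37.8 km/h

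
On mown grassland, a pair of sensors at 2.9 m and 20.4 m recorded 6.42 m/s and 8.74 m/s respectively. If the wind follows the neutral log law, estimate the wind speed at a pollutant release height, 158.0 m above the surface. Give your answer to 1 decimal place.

11.2 m/s

Log law: V ∝ ln(z/z₀). From the pair, with r = V₁/V₂ = 0.73455,
ln z₀ = (ln z₁ − r·ln z₂)/(1 − r) = (1.0647 − 0.73455×3.0155)/0.26545 = -4.3337 → z₀ = 0.01312 m
V₃ = V₁ · ln(z₃/z₀)/ln(z₁/z₀) = 6.42 × 9.3963/5.3984 = 11.1744 m/s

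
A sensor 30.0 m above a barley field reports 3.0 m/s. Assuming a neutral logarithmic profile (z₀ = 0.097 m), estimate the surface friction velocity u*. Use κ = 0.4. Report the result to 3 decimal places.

Log law: V(z) = (u*/κ) · ln(z/z₀) ⇒ u* = κ · V / ln(z/z₀)
u* = 0.4 × 3.0 / ln(30.0/0.097) = 0.4 × 3.0 / 5.7342
   = 1.2000 / 5.7342 = 0.2093 m/s

u* ≈ 0.209 m/s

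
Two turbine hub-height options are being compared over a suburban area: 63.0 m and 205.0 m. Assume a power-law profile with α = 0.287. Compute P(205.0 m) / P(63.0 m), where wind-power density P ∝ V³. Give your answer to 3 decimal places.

2.762

Speed ratio: V_B/V_A = (z_B/z_A)^α = (205.0/63.0)^0.287 = (3.2540)^0.287 = 1.40302
Power-density ratio: P_B/P_A = (V_B/V_A)³ = (1.40302)³ = 2.76177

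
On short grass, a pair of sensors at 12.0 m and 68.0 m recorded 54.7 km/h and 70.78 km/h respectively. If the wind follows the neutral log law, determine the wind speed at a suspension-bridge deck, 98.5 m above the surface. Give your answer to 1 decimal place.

74.2 km/h

Log law: V ∝ ln(z/z₀). From the pair, with r = V₁/V₂ = 0.77282,
ln z₀ = (ln z₁ − r·ln z₂)/(1 − r) = (2.4849 − 0.77282×4.2195)/0.22718 = -3.4158 → z₀ = 0.03285 m
V₃ = V₁ · ln(z₃/z₀)/ln(z₁/z₀) = 54.7 × 8.0058/5.9007 = 74.2150 km/h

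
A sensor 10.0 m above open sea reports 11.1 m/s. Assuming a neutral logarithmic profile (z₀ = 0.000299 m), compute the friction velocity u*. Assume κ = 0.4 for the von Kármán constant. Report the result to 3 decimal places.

u* ≈ 0.426 m/s

Log law: V(z) = (u*/κ) · ln(z/z₀) ⇒ u* = κ · V / ln(z/z₀)
u* = 0.4 × 11.1 / ln(10.0/0.000299) = 0.4 × 11.1 / 10.4177
   = 4.4400 / 10.4177 = 0.4262 m/s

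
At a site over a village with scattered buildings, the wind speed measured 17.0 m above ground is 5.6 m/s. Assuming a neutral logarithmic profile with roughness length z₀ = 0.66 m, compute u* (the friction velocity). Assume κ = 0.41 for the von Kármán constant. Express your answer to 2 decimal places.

u* ≈ 0.71 m/s

Log law: V(z) = (u*/κ) · ln(z/z₀) ⇒ u* = κ · V / ln(z/z₀)
u* = 0.41 × 5.6 / ln(17.0/0.66) = 0.41 × 5.6 / 3.2487
   = 2.2960 / 3.2487 = 0.7067 m/s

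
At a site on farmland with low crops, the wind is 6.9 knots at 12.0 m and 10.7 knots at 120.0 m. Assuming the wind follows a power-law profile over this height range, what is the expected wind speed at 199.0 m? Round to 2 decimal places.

11.78 knots

First find α: α = ln(V₂/V₁)/ln(z₂/z₁) = ln(10.7/6.9)/ln(120.0/12.0) = 0.43872/2.30259 = 0.1905
Extrapolate from 120.0 m to 199.0 m: V₃ = 10.7 × (199.0/120.0)^0.1905 = 10.7 × 1.1012 = 11.7825 knots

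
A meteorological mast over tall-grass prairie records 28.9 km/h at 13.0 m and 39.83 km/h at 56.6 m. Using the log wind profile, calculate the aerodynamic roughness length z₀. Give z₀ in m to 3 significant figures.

z₀ ≈ 0.266 m

Log law: V(z) ∝ ln(z/z₀). With r = V₁/V₂ = 28.9/39.83 = 0.72558,
r · ln(z₂/z₀) = ln(z₁/z₀) ⇒ ln z₀ = (ln z₁ − r·ln z₂)/(1 − r)
ln z₀ = (2.56495 − 0.72558×4.03601) / 0.27442 = -1.3247
z₀ = exp(-1.3247) = 0.2659 m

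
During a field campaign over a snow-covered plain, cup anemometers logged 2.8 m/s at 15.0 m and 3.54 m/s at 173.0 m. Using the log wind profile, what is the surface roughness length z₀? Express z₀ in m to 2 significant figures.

z₀ ≈ 0.0014 m

Log law: V(z) ∝ ln(z/z₀). With r = V₁/V₂ = 2.8/3.54 = 0.79096,
r · ln(z₂/z₀) = ln(z₁/z₀) ⇒ ln z₀ = (ln z₁ − r·ln z₂)/(1 − r)
ln z₀ = (2.70805 − 0.79096×5.15329) / 0.20904 = -6.5442
z₀ = exp(-6.5442) = 0.001438 m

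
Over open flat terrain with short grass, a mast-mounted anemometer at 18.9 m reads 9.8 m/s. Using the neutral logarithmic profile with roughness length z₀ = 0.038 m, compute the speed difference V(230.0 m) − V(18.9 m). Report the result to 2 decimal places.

3.94 m/s

Log law: V₂ = V₁ · ln(z₂/z₀)/ln(z₁/z₀) = 9.8 × 8.7082/6.2093 = 13.7440 m/s
ΔV = 13.7440 − 9.8 = 3.9440 m/s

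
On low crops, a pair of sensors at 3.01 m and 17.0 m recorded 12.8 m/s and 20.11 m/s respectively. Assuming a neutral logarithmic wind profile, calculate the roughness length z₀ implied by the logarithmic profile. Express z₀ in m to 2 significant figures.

z₀ ≈ 0.15 m

Log law: V(z) ∝ ln(z/z₀). With r = V₁/V₂ = 12.8/20.11 = 0.63650,
r · ln(z₂/z₀) = ln(z₁/z₀) ⇒ ln z₀ = (ln z₁ − r·ln z₂)/(1 − r)
ln z₀ = (1.10194 − 0.63650×2.83321) / 0.36350 = -1.9296
z₀ = exp(-1.9296) = 0.1452 m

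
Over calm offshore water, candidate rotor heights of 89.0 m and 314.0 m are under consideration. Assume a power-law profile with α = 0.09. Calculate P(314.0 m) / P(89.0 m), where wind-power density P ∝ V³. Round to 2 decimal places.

Speed ratio: V_B/V_A = (z_B/z_A)^α = (314.0/89.0)^0.09 = (3.5281)^0.09 = 1.12016
Power-density ratio: P_B/P_A = (V_B/V_A)³ = (1.12016)³ = 1.40552

1.41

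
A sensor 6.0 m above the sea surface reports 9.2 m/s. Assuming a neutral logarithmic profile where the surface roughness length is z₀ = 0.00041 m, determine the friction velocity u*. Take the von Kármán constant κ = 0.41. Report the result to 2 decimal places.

u* ≈ 0.39 m/s

Log law: V(z) = (u*/κ) · ln(z/z₀) ⇒ u* = κ · V / ln(z/z₀)
u* = 0.41 × 9.2 / ln(6.0/0.00041) = 0.41 × 9.2 / 9.5911
   = 3.7720 / 9.5911 = 0.3933 m/s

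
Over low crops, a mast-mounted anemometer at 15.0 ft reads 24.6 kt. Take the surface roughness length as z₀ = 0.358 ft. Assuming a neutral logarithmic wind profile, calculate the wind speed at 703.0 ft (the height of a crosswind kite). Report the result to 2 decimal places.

49.94 kt

Log law: V(z) ∝ ln(z/z₀), so V₂/V₁ = ln(z₂/z₀) / ln(z₁/z₀).
ln(703.0/0.358) = 7.5826, ln(15.0/0.358) = 3.7353
V₂ = 24.6 × 7.5826/3.7353 = 24.6 × 2.0300 = 49.9378 kt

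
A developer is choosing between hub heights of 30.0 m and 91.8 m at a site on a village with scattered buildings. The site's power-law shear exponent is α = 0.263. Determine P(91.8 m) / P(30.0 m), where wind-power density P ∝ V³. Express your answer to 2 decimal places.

2.42

Speed ratio: V_B/V_A = (z_B/z_A)^α = (91.8/30.0)^0.263 = (3.0600)^0.263 = 1.34198
Power-density ratio: P_B/P_A = (V_B/V_A)³ = (1.34198)³ = 2.41676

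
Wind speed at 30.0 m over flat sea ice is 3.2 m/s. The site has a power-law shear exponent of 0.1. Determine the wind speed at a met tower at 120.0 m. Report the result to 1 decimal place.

3.7 m/s

Power-law profile: V₂ = V₁ · (z₂/z₁)^α
V₂ = 3.2 × (120.0/30.0)^0.1 = 3.2 × (4.0000)^0.1
    = 3.2 × 1.1487 = 3.6758 m/s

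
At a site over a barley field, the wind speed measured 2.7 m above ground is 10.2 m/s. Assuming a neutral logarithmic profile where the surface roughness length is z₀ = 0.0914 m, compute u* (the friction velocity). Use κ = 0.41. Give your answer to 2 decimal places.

u* ≈ 1.24 m/s

Log law: V(z) = (u*/κ) · ln(z/z₀) ⇒ u* = κ · V / ln(z/z₀)
u* = 0.41 × 10.2 / ln(2.7/0.0914) = 0.41 × 10.2 / 3.3858
   = 4.1820 / 3.3858 = 1.2352 m/s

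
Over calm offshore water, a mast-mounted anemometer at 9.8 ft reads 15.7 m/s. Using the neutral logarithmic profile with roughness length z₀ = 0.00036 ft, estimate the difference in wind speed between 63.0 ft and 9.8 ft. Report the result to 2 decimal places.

Log law: V₂ = V₁ · ln(z₂/z₀)/ln(z₁/z₀) = 15.7 × 12.0725/10.2118 = 18.5608 m/s
ΔV = 18.5608 − 15.7 = 2.8608 m/s

2.86 m/s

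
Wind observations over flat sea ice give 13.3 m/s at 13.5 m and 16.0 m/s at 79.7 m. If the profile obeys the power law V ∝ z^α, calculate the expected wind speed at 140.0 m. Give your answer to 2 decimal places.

First find α: α = ln(V₂/V₁)/ln(z₂/z₁) = ln(16.0/13.3)/ln(79.7/13.5) = 0.18482/1.77558 = 0.1041
Extrapolate from 79.7 m to 140.0 m: V₃ = 16.0 × (140.0/79.7)^0.1041 = 16.0 × 1.0604 = 16.9663 m/s

16.97 m/s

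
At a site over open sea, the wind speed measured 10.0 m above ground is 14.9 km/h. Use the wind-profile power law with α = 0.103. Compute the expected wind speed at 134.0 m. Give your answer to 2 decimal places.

19.47 km/h

Power-law profile: V₂ = V₁ · (z₂/z₁)^α
V₂ = 14.9 × (134.0/10.0)^0.103 = 14.9 × (13.4000)^0.103
    = 14.9 × 1.3064 = 19.4661 km/h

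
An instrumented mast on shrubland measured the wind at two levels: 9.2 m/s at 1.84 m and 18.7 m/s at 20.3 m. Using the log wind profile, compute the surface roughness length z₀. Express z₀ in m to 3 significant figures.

z₀ ≈ 0.180 m

Log law: V(z) ∝ ln(z/z₀). With r = V₁/V₂ = 9.2/18.7 = 0.49198,
r · ln(z₂/z₀) = ln(z₁/z₀) ⇒ ln z₀ = (ln z₁ − r·ln z₂)/(1 − r)
ln z₀ = (0.60977 − 0.49198×3.01062) / 0.50802 = -1.7153
z₀ = exp(-1.7153) = 0.1799 m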